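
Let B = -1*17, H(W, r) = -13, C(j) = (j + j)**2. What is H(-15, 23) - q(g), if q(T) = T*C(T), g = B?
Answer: 19639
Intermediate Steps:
C(j) = 4*j**2 (C(j) = (2*j)**2 = 4*j**2)
B = -17
g = -17
q(T) = 4*T**3 (q(T) = T*(4*T**2) = 4*T**3)
H(-15, 23) - q(g) = -13 - 4*(-17)**3 = -13 - 4*(-4913) = -13 - 1*(-19652) = -13 + 19652 = 19639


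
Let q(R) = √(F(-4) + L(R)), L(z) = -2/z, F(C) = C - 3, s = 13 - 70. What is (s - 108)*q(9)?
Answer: -55*I*√65 ≈ -443.42*I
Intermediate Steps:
s = -57
F(C) = -3 + C
q(R) = √(-7 - 2/R) (q(R) = √((-3 - 4) - 2/R) = √(-7 - 2/R))
(s - 108)*q(9) = (-57 - 108)*√(-7 - 2/9) = -165*√(-7 - 2*⅑) = -165*√(-7 - 2/9) = -55*I*√65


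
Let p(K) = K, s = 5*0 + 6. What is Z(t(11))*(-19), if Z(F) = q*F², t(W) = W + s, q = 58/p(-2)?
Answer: 159239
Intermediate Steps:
s = 6 (s = 0 + 6 = 6)
q = -29 (q = 58/(-2) = 58*(-½) = -29)
t(W) = 6 + W (t(W) = W + 6 = 6 + W)
Z(F) = -29*F²
Z(t(11))*(-19) = -29*(6 + 11)²*(-19) = -29*17²*(-19) = -29*289*(-19) = -8381*(-19) = 159239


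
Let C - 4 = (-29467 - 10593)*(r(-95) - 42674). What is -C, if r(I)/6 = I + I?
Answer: -1755188844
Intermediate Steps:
r(I) = 12*I (r(I) = 6*(I + I) = 6*(2*I) = 12*I)
C = 1755188844 (C = 4 + (-29467 - 10593)*(12*(-95) - 42674) = 4 - 40060*(-1140 - 42674) = 4 - 40060*(-43814) = 4 + 1755188840 = 1755188844)
-C = -1*1755188844 = -1755188844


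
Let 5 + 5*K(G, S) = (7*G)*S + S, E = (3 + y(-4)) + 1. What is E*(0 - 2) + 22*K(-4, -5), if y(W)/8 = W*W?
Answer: 308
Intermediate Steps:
y(W) = 8*W**2 (y(W) = 8*(W*W) = 8*W**2)
E = 132 (E = (3 + 8*(-4)**2) + 1 = (3 + 8*16) + 1 = (3 + 128) + 1 = 131 + 1 = 132)
K(G, S) = -1 + S/5 + 7*G*S/5 (K(G, S) = -1 + ((7*G)*S + S)/5 = -1 + (7*G*S + S)/5 = -1 + (S + 7*G*S)/5 = -1 + (S/5 + 7*G*S/5) = -1 + S/5 + 7*G*S/5)
E*(0 - 2) + 22*K(-4, -5) = 132*(0 - 2) + 22*(-1 + (1/5)*(-5) + (7/5)*(-4)*(-5)) = 132*(-2) + 22*(-1 - 1 + 28) = -264 + 22*26 = -264 + 572 = 308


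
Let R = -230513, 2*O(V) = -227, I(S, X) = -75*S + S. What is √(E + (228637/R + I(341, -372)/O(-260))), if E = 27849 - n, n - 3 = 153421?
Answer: 2*I*√85806385440468743210/52326451 ≈ 354.05*I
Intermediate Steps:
I(S, X) = -74*S
O(V) = -227/2 (O(V) = (½)*(-227) = -227/2)
n = 153424 (n = 3 + 153421 = 153424)
E = -125575 (E = 27849 - 1*153424 = 27849 - 153424 = -125575)
√(E + (228637/R + I(341, -372)/O(-260))) = √(-125575 + (228637/(-230513) + (-74*341)/(-227/2))) = √(-125575 + (228637*(-1/230513) - 25234*(-2/227))) = √(-125575 + (-228637/230513 + 50468/227)) = √(-125575 + 11581629485/52326451) = √(-6559312454840/52326451) = 2*I*√85806385440468743210/52326451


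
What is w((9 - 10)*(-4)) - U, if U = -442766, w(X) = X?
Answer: 442770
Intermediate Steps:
w((9 - 10)*(-4)) - U = (9 - 10)*(-4) - 1*(-442766) = -1*(-4) + 442766 = 4 + 442766 = 442770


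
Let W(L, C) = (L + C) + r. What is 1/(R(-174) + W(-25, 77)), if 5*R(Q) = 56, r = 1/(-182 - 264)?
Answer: 2230/140931 ≈ 0.015823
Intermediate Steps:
r = -1/446 (r = 1/(-446) = -1/446 ≈ -0.0022422)
R(Q) = 56/5 (R(Q) = (⅕)*56 = 56/5)
W(L, C) = -1/446 + C + L (W(L, C) = (L + C) - 1/446 = (C + L) - 1/446 = -1/446 + C + L)
1/(R(-174) + W(-25, 77)) = 1/(56/5 + (-1/446 + 77 - 25)) = 1/(56/5 + 23191/446) = 1/(140931/2230) = 2230/140931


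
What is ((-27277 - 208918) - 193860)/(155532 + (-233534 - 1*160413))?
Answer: 86011/47683 ≈ 1.8038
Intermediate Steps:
((-27277 - 208918) - 193860)/(155532 + (-233534 - 1*160413)) = (-236195 - 193860)/(155532 + (-233534 - 160413)) = -430055/(155532 - 393947) = -430055/(-238415) = -430055*(-1/238415) = 86011/47683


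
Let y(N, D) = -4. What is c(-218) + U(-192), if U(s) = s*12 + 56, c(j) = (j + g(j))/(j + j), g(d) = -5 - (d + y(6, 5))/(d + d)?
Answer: -213619179/95048 ≈ -2247.5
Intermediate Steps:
g(d) = -5 - (-4 + d)/(2*d) (g(d) = -5 - (d - 4)/(d + d) = -5 - (-4 + d)/(2*d))
c(j) = (-11/2 + j + 2/j)/(2*j) (c(j) = (j + (-11/2 + 2/j))/(j + j) = (-11/2 + j + 2/j)/((2*j)) = (-11/2 + j + 2/j)*(1/(2*j)) = (-11/2 + j + 2/j)/(2*j))
U(s) = 56 + 12*s (U(s) = 12*s + 56 = 56 + 12*s)
c(-218) + U(-192) = (½ + (-218)⁻² - 11/4/(-218)) + (56 + 12*(-192)) = (½ + 1/47524 - 11/4*(-1/218)) + (56 - 2304) = (½ + 1/47524 + 11/872) - 2248 = 48725/95048 - 2248 = -213619179/95048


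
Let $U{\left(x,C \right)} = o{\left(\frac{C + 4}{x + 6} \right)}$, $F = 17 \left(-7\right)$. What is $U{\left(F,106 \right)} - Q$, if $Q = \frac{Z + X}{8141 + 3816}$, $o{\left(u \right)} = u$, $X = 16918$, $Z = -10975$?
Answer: $- \frac{1986829}{1351141} \approx -1.4705$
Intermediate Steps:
$F = -119$
$U{\left(x,C \right)} = \frac{4 + C}{6 + x}$ ($U{\left(x,C \right)} = \frac{C + 4}{x + 6} = \frac{4 + C}{6 + x}$)
$Q = \frac{5943}{11957}$ ($Q = \frac{-10975 + 16918}{8141 + 3816} = \frac{5943}{11957} \approx 0.49703$)
$U{\left(F,106 \right)} - Q = \frac{4 + 106}{6 - 119} - \frac{5943}{11957} = \frac{1}{-113} \cdot 110 - \frac{5943}{11957} = \left(- \frac{1}{113}\right) 110 - \frac{5943}{11957} = - \frac{110}{113} - \frac{5943}{11957} = - \frac{1986829}{1351141}$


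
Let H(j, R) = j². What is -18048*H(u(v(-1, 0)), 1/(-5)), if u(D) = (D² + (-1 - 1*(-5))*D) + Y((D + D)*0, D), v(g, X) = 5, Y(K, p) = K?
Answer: -36547200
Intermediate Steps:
u(D) = D² + 4*D (u(D) = (D² + (-1 - 1*(-5))*D) + (D + D)*0 = (D² + (-1 + 5)*D) + (2*D)*0 = (D² + 4*D) + 0 = D² + 4*D)
-18048*H(u(v(-1, 0)), 1/(-5)) = -18048*25*(4 + 5)² = -18048*(5*9)² = -18048*45² = -18048*2025 = -36547200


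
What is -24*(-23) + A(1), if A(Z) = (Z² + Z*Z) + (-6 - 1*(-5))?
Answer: 553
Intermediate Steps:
A(Z) = -1 + 2*Z² (A(Z) = (Z² + Z²) + (-6 + 5) = 2*Z² - 1 = -1 + 2*Z²)
-24*(-23) + A(1) = -24*(-23) + (-1 + 2*1²) = 552 + (-1 + 2*1) = 552 + (-1 + 2) = 552 + 1 = 553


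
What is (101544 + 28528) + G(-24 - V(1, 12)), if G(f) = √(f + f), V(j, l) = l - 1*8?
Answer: 130072 + 2*I*√14 ≈ 1.3007e+5 + 7.4833*I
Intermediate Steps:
V(j, l) = -8 + l (V(j, l) = l - 8 = -8 + l)
G(f) = √2*√f (G(f) = √(2*f) = √2*√f)
(101544 + 28528) + G(-24 - V(1, 12)) = (101544 + 28528) + √2*√(-24 - (-8 + 12)) = 130072 + √2*√(-24 - 1*4) = 130072 + √2*√(-24 - 4) = 130072 + √2*√(-28) = 130072 + √2*(2*I*√7) = 130072 + 2*I*√14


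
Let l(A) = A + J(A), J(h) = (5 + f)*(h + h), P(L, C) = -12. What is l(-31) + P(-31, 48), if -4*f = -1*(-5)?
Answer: -551/2 ≈ -275.50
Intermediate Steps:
f = -5/4 (f = -(-1)*(-5)/4 = -¼*5 = -5/4 ≈ -1.2500)
J(h) = 15*h/2 (J(h) = (5 - 5/4)*(h + h) = 15*(2*h)/4 = 15*h/2)
l(A) = 17*A/2 (l(A) = A + 15*A/2 = 17*A/2)
l(-31) + P(-31, 48) = (17/2)*(-31) - 12 = -527/2 - 12 = -551/2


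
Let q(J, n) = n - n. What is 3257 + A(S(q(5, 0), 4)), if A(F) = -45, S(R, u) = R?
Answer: 3212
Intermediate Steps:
q(J, n) = 0
3257 + A(S(q(5, 0), 4)) = 3257 - 45 = 3212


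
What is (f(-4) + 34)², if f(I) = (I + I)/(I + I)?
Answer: 1225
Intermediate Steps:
f(I) = 1 (f(I) = (2*I)/((2*I)) = (2*I)*(1/(2*I)) = 1)
(f(-4) + 34)² = (1 + 34)² = 35² = 1225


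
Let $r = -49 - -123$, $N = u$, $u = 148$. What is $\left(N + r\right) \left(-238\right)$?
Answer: $-52836$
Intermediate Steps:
$N = 148$
$r = 74$ ($r = -49 + 123 = 74$)
$\left(N + r\right) \left(-238\right) = \left(148 + 74\right) \left(-238\right) = 222 \left(-238\right) = -52836$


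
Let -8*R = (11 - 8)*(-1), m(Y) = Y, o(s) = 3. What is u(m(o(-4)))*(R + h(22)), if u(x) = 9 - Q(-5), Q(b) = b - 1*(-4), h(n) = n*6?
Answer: 5295/4 ≈ 1323.8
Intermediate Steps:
h(n) = 6*n
Q(b) = 4 + b (Q(b) = b + 4 = 4 + b)
R = 3/8 (R = -(11 - 8)*(-1)/8 = -3*(-1)/8 = -⅛*(-3) = 3/8 ≈ 0.37500)
u(x) = 10 (u(x) = 9 - (4 - 5) = 9 - 1*(-1) = 9 + 1 = 10)
u(m(o(-4)))*(R + h(22)) = 10*(3/8 + 6*22) = 10*(3/8 + 132) = 10*(1059/8) = 5295/4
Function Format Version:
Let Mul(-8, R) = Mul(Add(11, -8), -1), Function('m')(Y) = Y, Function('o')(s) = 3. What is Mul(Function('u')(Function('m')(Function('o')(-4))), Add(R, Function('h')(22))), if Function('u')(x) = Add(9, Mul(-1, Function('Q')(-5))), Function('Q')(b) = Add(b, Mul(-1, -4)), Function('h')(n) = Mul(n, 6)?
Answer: Rational(5295, 4) ≈ 1323.8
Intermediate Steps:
Function('h')(n) = Mul(6, n)
Function('Q')(b) = Add(4, b) (Function('Q')(b) = Add(b, 4) = Add(4, b))
R = Rational(3, 8) (R = Mul(Rational(-1, 8), Mul(Add(11, -8), -1)) = Mul(Rational(-1, 8), Mul(3, -1)) = Mul(Rational(-1, 8), -3) = Rational(3, 8) ≈ 0.37500)
Function('u')(x) = 10 (Function('u')(x) = Add(9, Mul(-1, Add(4, -5))) = Add(9, Mul(-1, -1)) = Add(9, 1) = 10)
Mul(Function('u')(Function('m')(Function('o')(-4))), Add(R, Function('h')(22))) = Mul(10, Add(Rational(3, 8), Mul(6, 22))) = Mul(10, Add(Rational(3, 8), 132)) = Mul(10, Rational(1059, 8)) = Rational(5295, 4)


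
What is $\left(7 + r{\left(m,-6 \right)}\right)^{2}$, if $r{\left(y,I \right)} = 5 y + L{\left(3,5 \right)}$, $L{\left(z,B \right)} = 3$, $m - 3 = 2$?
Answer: $1225$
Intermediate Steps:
$m = 5$ ($m = 3 + 2 = 5$)
$r{\left(y,I \right)} = 3 + 5 y$ ($r{\left(y,I \right)} = 5 y + 3 = 3 + 5 y$)
$\left(7 + r{\left(m,-6 \right)}\right)^{2} = \left(7 + \left(3 + 5 \cdot 5\right)\right)^{2} = \left(7 + \left(3 + 25\right)\right)^{2} = \left(7 + 28\right)^{2} = 35^{2} = 1225$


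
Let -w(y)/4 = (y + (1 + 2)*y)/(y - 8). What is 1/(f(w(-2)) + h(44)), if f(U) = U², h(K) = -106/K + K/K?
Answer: 550/4857 ≈ 0.11324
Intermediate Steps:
w(y) = -16*y/(-8 + y) (w(y) = -4*(y + (1 + 2)*y)/(y - 8) = -4*(y + 3*y)/(-8 + y) = -4*4*y/(-8 + y) = -16*y/(-8 + y))
h(K) = 1 - 106/K (h(K) = -106/K + 1 = 1 - 106/K)
1/(f(w(-2)) + h(44)) = 1/((-16*(-2)/(-8 - 2))² + (-106 + 44)/44) = 1/((-16*(-2)/(-10))² + (1/44)*(-62)) = 1/((-16*(-2)*(-⅒))² - 31/22) = 1/((-16/5)² - 31/22) = 1/(256/25 - 31/22) = 1/(4857/550) = 550/4857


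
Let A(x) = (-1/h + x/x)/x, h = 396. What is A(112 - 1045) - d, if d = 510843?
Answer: -188740141919/369468 ≈ -5.1084e+5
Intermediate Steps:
A(x) = 395/(396*x) (A(x) = (-1/396 + x/x)/x = (-1*1/396 + 1)/x = (-1/396 + 1)/x = 395/(396*x))
A(112 - 1045) - d = 395/(396*(112 - 1045)) - 1*510843 = (395/396)/(-933) - 510843 = (395/396)*(-1/933) - 510843 = -395/369468 - 510843 = -188740141919/369468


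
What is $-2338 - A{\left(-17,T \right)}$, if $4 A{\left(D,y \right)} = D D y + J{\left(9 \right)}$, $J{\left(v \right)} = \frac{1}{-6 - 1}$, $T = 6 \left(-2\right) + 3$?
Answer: $- \frac{11814}{7} \approx -1687.7$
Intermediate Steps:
$T = -9$ ($T = -12 + 3 = -9$)
$J{\left(v \right)} = - \frac{1}{7}$ ($J{\left(v \right)} = \frac{1}{-7} = - \frac{1}{7}$)
$A{\left(D,y \right)} = - \frac{1}{28} + \frac{y D^{2}}{4}$ ($A{\left(D,y \right)} = \frac{D D y - \frac{1}{7}}{4} = \frac{D^{2} y - \frac{1}{7}}{4} = \frac{y D^{2} - \frac{1}{7}}{4} = \frac{- \frac{1}{7} + y D^{2}}{4} = - \frac{1}{28} + \frac{y D^{2}}{4}$)
$-2338 - A{\left(-17,T \right)} = -2338 - \left(- \frac{1}{28} + \frac{1}{4} \left(-9\right) \left(-17\right)^{2}\right) = -2338 - \left(- \frac{1}{28} + \frac{1}{4} \left(-9\right) 289\right) = -2338 - \left(- \frac{1}{28} - \frac{2601}{4}\right) = -2338 - - \frac{4552}{7} = -2338 + \frac{4552}{7} = - \frac{11814}{7}$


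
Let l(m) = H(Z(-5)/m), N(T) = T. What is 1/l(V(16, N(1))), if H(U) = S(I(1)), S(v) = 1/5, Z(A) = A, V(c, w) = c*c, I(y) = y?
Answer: 5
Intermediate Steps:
V(c, w) = c²
S(v) = ⅕
H(U) = ⅕
l(m) = ⅕
1/l(V(16, N(1))) = 1/(⅕) = 5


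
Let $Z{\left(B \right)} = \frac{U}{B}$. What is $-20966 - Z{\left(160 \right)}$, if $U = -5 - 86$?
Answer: $- \frac{3354469}{160} \approx -20965.0$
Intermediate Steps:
$U = -91$ ($U = -5 - 86 = -91$)
$Z{\left(B \right)} = - \frac{91}{B}$
$-20966 - Z{\left(160 \right)} = -20966 - - \frac{91}{160} = -20966 + \frac{91}{160} = - \frac{3354469}{160}$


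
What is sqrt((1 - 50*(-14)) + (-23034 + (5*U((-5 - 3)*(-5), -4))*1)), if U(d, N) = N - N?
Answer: I*sqrt(22333) ≈ 149.44*I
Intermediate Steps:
U(d, N) = 0
sqrt((1 - 50*(-14)) + (-23034 + (5*U((-5 - 3)*(-5), -4))*1)) = sqrt((1 - 50*(-14)) + (-23034 + (5*0)*1)) = sqrt((1 + 700) + (-23034 + 0*1)) = sqrt(701 + (-23034 + 0)) = sqrt(701 - 23034) = sqrt(-22333) = I*sqrt(22333)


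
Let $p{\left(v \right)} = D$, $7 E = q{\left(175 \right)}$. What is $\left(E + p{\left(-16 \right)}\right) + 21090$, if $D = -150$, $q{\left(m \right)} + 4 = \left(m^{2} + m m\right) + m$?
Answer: $\frac{208001}{7} \approx 29714.0$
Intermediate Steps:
$q{\left(m \right)} = -4 + m + 2 m^{2}$ ($q{\left(m \right)} = -4 + \left(\left(m^{2} + m m\right) + m\right) = -4 + \left(\left(m^{2} + m^{2}\right) + m\right) = -4 + \left(2 m^{2} + m\right) = -4 + \left(m + 2 m^{2}\right) = -4 + m + 2 m^{2}$)
$E = \frac{61421}{7}$ ($E = \frac{-4 + 175 + 2 \cdot 175^{2}}{7} = \frac{-4 + 175 + 2 \cdot 30625}{7} = \frac{-4 + 175 + 61250}{7} = \frac{1}{7} \cdot 61421 = \frac{61421}{7} \approx 8774.4$)
$p{\left(v \right)} = -150$
$\left(E + p{\left(-16 \right)}\right) + 21090 = \left(\frac{61421}{7} - 150\right) + 21090 = \frac{60371}{7} + 21090 = \frac{208001}{7}$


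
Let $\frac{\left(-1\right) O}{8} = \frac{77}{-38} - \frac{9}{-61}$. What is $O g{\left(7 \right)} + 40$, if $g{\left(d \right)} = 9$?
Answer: $\frac{203140}{1159} \approx 175.27$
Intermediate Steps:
$O = \frac{17420}{1159}$ ($O = - 8 \left(\frac{77}{-38} - \frac{9}{-61}\right) = - 8 \left(77 \left(- \frac{1}{38}\right) - - \frac{9}{61}\right) = - 8 \left(- \frac{77}{38} + \frac{9}{61}\right) = \left(-8\right) \left(- \frac{4355}{2318}\right) = \frac{17420}{1159} \approx 15.03$)
$O g{\left(7 \right)} + 40 = \frac{17420}{1159} \cdot 9 + 40 = \frac{156780}{1159} + 40 = \frac{203140}{1159}$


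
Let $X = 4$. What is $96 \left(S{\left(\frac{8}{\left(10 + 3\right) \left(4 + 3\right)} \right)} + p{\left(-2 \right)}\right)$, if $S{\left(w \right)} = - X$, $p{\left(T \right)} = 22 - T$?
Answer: $1920$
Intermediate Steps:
$S{\left(w \right)} = -4$ ($S{\left(w \right)} = \left(-1\right) 4 = -4$)
$96 \left(S{\left(\frac{8}{\left(10 + 3\right) \left(4 + 3\right)} \right)} + p{\left(-2 \right)}\right) = 96 \left(-4 + \left(22 - -2\right)\right) = 96 \left(-4 + \left(22 + 2\right)\right) = 96 \left(-4 + 24\right) = 96 \cdot 20 = 1920$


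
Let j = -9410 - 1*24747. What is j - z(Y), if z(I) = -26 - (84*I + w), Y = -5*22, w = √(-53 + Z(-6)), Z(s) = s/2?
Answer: -43371 + 2*I*√14 ≈ -43371.0 + 7.4833*I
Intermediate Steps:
j = -34157 (j = -9410 - 24747 = -34157)
Z(s) = s/2 (Z(s) = s*(½) = s/2)
w = 2*I*√14 (w = √(-53 + (½)*(-6)) = √(-53 - 3) = √(-56) = 2*I*√14 ≈ 7.4833*I)
Y = -110
z(I) = -26 - 84*I - 2*I*√14 (z(I) = -26 - (84*I + 2*I*√14) = -26 + (-84*I - 2*I*√14) = -26 - 84*I - 2*I*√14)
j - z(Y) = -34157 - (-26 - 84*(-110) - 2*I*√14) = -34157 - (-26 + 9240 - 2*I*√14) = -34157 - (9214 - 2*I*√14) = -34157 + (-9214 + 2*I*√14) = -43371 + 2*I*√14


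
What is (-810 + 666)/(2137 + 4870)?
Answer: -144/7007 ≈ -0.020551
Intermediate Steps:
(-810 + 666)/(2137 + 4870) = -144/7007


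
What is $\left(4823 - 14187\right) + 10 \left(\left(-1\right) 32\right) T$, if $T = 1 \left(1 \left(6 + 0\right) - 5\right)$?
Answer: $-9684$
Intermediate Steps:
$T = 1$ ($T = 1 \left(1 \cdot 6 - 5\right) = 1 \left(6 - 5\right) = 1 \cdot 1 = 1$)
$\left(4823 - 14187\right) + 10 \left(\left(-1\right) 32\right) T = \left(4823 - 14187\right) + 10 \left(\left(-1\right) 32\right) 1 = -9364 + 10 \left(-32\right) 1 = -9364 - 320 = -9684$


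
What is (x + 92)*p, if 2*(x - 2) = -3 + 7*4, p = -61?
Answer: -12993/2 ≈ -6496.5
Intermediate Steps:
x = 29/2 (x = 2 + (-3 + 7*4)/2 = 2 + (-3 + 28)/2 = 2 + (½)*25 = 2 + 25/2 = 29/2 ≈ 14.500)
(x + 92)*p = (29/2 + 92)*(-61) = (213/2)*(-61) = -12993/2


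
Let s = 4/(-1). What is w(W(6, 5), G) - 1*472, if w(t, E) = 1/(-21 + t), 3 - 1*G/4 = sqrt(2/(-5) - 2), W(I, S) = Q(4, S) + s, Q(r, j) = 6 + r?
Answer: -7081/15 ≈ -472.07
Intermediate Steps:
s = -4 (s = 4*(-1) = -4)
W(I, S) = 6 (W(I, S) = (6 + 4) - 4 = 10 - 4 = 6)
G = 12 - 8*I*sqrt(15)/5 (G = 12 - 4*sqrt(2/(-5) - 2) = 12 - 4*sqrt(2*(-1/5) - 2) = 12 - 4*sqrt(-2/5 - 2) = 12 - 8*I*sqrt(15)/5 ≈ 12.0 - 6.1968*I)
w(W(6, 5), G) - 1*472 = 1/(-21 + 6) - 1*472 = 1/(-15) - 472 = -1/15 - 472 = -7081/15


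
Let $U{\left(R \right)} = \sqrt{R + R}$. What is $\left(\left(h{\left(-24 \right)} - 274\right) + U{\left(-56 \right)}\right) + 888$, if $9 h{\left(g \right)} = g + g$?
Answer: $\frac{1826}{3} + 4 i \sqrt{7} \approx 608.67 + 10.583 i$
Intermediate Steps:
$h{\left(g \right)} = \frac{2 g}{9}$ ($h{\left(g \right)} = \frac{g + g}{9} = \frac{2 g}{9}$)
$U{\left(R \right)} = \sqrt{2} \sqrt{R}$ ($U{\left(R \right)} = \sqrt{2 R} = \sqrt{2} \sqrt{R}$)
$\left(\left(h{\left(-24 \right)} - 274\right) + U{\left(-56 \right)}\right) + 888 = \left(\left(\frac{2}{9} \left(-24\right) - 274\right) + \sqrt{2} \sqrt{-56}\right) + 888 = \left(\left(- \frac{16}{3} - 274\right) + \sqrt{2} \cdot 2 i \sqrt{14}\right) + 888 = \left(- \frac{838}{3} + 4 i \sqrt{7}\right) + 888 = \frac{1826}{3} + 4 i \sqrt{7}$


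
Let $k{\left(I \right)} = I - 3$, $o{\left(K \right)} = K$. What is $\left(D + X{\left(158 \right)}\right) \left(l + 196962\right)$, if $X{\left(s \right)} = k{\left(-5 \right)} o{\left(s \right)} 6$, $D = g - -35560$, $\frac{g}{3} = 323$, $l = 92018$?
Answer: $8364526100$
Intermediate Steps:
$g = 969$ ($g = 3 \cdot 323 = 969$)
$D = 36529$ ($D = 969 - -35560 = 969 + 35560 = 36529$)
$k{\left(I \right)} = -3 + I$
$X{\left(s \right)} = - 48 s$ ($X{\left(s \right)} = \left(-3 - 5\right) s 6 = - 8 s 6 = - 48 s$)
$\left(D + X{\left(158 \right)}\right) \left(l + 196962\right) = \left(36529 - 7584\right) \left(92018 + 196962\right) = \left(36529 - 7584\right) 288980 = 28945 \cdot 288980 = 8364526100$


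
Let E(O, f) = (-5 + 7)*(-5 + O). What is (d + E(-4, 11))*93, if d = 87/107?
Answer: -171027/107 ≈ -1598.4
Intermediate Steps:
E(O, f) = -10 + 2*O (E(O, f) = 2*(-5 + O) = -10 + 2*O)
d = 87/107 (d = 87*(1/107) = 87/107 ≈ 0.81308)
(d + E(-4, 11))*93 = (87/107 + (-10 + 2*(-4)))*93 = (87/107 + (-10 - 8))*93 = (87/107 - 18)*93 = -1839/107*93 = -171027/107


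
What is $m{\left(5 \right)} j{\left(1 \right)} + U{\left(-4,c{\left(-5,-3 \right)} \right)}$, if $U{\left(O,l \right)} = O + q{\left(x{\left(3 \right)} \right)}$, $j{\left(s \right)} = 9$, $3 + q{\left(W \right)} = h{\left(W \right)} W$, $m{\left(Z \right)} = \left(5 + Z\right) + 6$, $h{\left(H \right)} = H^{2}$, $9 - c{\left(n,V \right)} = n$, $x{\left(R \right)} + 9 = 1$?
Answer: $-375$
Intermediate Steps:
$x{\left(R \right)} = -8$ ($x{\left(R \right)} = -9 + 1 = -8$)
$c{\left(n,V \right)} = 9 - n$
$m{\left(Z \right)} = 11 + Z$
$q{\left(W \right)} = -3 + W^{3}$ ($q{\left(W \right)} = -3 + W^{2} W = -3 + W^{3}$)
$U{\left(O,l \right)} = -515 + O$ ($U{\left(O,l \right)} = O + \left(-3 + \left(-8\right)^{3}\right) = O - 515 = -515 + O$)
$m{\left(5 \right)} j{\left(1 \right)} + U{\left(-4,c{\left(-5,-3 \right)} \right)} = \left(11 + 5\right) 9 - 519 = 16 \cdot 9 - 519 = 144 - 519 = -375$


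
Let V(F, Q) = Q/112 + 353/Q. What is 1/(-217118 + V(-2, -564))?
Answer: -987/214301054 ≈ -4.6057e-6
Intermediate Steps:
V(F, Q) = 353/Q + Q/112 (V(F, Q) = Q*(1/112) + 353/Q = Q/112 + 353/Q = 353/Q + Q/112)
1/(-217118 + V(-2, -564)) = 1/(-217118 + (353/(-564) + (1/112)*(-564))) = 1/(-217118 + (353*(-1/564) - 141/28)) = 1/(-217118 + (-353/564 - 141/28)) = 1/(-217118 - 5588/987) = 1/(-214301054/987) = -987/214301054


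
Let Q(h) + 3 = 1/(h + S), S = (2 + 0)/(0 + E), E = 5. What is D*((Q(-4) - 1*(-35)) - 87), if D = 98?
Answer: -48755/9 ≈ -5417.2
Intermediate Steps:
S = ⅖ (S = (2 + 0)/(0 + 5) = 2/5 = 2*(⅕) = ⅖ ≈ 0.40000)
Q(h) = -3 + 1/(⅖ + h) (Q(h) = -3 + 1/(h + ⅖) = -3 + 1/(⅖ + h))
D*((Q(-4) - 1*(-35)) - 87) = 98*(((-1 - 15*(-4))/(2 + 5*(-4)) - 1*(-35)) - 87) = 98*(((-1 + 60)/(2 - 20) + 35) - 87) = 98*((59/(-18) + 35) - 87) = 98*((-1/18*59 + 35) - 87) = 98*((-59/18 + 35) - 87) = 98*(571/18 - 87) = 98*(-995/18) = -48755/9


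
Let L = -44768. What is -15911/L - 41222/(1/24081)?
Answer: -44439715434265/44768 ≈ -9.9267e+8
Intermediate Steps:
-15911/L - 41222/(1/24081) = -15911/(-44768) - 41222/(1/24081) = -15911*(-1/44768) - 41222/1/24081 = 15911/44768 - 41222*24081 = 15911/44768 - 992666982 = -44439715434265/44768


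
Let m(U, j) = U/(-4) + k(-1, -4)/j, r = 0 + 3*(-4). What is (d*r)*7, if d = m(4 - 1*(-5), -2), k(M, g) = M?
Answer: 147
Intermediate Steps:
r = -12 (r = 0 - 12 = -12)
m(U, j) = -1/j - U/4 (m(U, j) = U/(-4) - 1/j = U*(-¼) - 1/j = -U/4 - 1/j = -1/j - U/4)
d = -7/4 (d = -1/(-2) - (4 - 1*(-5))/4 = -1*(-½) - (4 + 5)/4 = ½ - ¼*9 = ½ - 9/4 = -7/4 ≈ -1.7500)
(d*r)*7 = -7/4*(-12)*7 = 21*7 = 147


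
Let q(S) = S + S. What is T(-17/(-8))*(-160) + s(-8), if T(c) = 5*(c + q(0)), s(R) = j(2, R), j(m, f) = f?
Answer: -1708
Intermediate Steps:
q(S) = 2*S
s(R) = R
T(c) = 5*c (T(c) = 5*(c + 2*0) = 5*(c + 0) = 5*c)
T(-17/(-8))*(-160) + s(-8) = (5*(-17/(-8)))*(-160) - 8 = (5*(-17*(-⅛)))*(-160) - 8 = (5*(17/8))*(-160) - 8 = (85/8)*(-160) - 8 = -1700 - 8 = -1708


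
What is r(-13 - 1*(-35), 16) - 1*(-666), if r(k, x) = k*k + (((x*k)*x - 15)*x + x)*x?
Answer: 1439358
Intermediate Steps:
r(k, x) = k² + x*(x + x*(-15 + k*x²)) (r(k, x) = k² + (((k*x)*x - 15)*x + x)*x = k² + ((k*x² - 15)*x + x)*x = k² + ((-15 + k*x²)*x + x)*x = k² + (x*(-15 + k*x²) + x)*x = k² + (x + x*(-15 + k*x²))*x = k² + x*(x + x*(-15 + k*x²)))
r(-13 - 1*(-35), 16) - 1*(-666) = ((-13 - 1*(-35))² - 14*16² + (-13 - 1*(-35))*16⁴) - 1*(-666) = ((-13 + 35)² - 14*256 + (-13 + 35)*65536) + 666 = (22² - 3584 + 22*65536) + 666 = (484 - 3584 + 1441792) + 666 = 1438692 + 666 = 1439358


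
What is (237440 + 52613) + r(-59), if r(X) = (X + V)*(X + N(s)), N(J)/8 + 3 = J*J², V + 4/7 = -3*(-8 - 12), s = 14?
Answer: 2095978/7 ≈ 2.9943e+5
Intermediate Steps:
V = 416/7 (V = -4/7 - 3*(-8 - 12) = -4/7 - 3*(-20) = -4/7 + 60 = 416/7 ≈ 59.429)
N(J) = -24 + 8*J³ (N(J) = -24 + 8*(J*J²) = -24 + 8*J³)
r(X) = (21928 + X)*(416/7 + X) (r(X) = (X + 416/7)*(X + (-24 + 8*14³)) = (416/7 + X)*(X + (-24 + 8*2744)) = (416/7 + X)*(X + (-24 + 21952)) = (416/7 + X)*(X + 21928) = (416/7 + X)*(21928 + X) = (21928 + X)*(416/7 + X))
(237440 + 52613) + r(-59) = (237440 + 52613) + (9122048/7 + (-59)² + (153912/7)*(-59)) = 290053 + (9122048/7 + 3481 - 9080808/7) = 290053 + 65607/7 = 2095978/7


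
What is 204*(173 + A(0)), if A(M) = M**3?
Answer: 35292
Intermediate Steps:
204*(173 + A(0)) = 204*(173 + 0**3) = 204*(173 + 0) = 204*173 = 35292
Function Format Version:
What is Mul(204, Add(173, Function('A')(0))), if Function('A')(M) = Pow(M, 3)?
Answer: 35292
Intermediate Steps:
Mul(204, Add(173, Function('A')(0))) = Mul(204, Add(173, Pow(0, 3))) = Mul(204, Add(173, 0)) = Mul(204, 173) = 35292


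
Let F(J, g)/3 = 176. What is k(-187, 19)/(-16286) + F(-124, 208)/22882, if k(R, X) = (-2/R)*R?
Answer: 127129/5480239 ≈ 0.023198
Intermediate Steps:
F(J, g) = 528 (F(J, g) = 3*176 = 528)
k(R, X) = -2 (k(R, X) = (-2/R)*R = -2)
k(-187, 19)/(-16286) + F(-124, 208)/22882 = -2/(-16286) + 528/22882 = -2*(-1/16286) + 528*(1/22882) = 1/8143 + 264/11441 = 127129/5480239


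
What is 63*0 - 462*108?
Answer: -49896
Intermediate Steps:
63*0 - 462*108 = 0 - 49896 = -49896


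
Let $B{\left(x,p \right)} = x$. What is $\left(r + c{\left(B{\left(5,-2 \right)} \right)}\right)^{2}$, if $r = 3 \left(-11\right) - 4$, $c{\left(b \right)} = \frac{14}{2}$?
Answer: $900$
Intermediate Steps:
$c{\left(b \right)} = 7$ ($c{\left(b \right)} = 14 \cdot \frac{1}{2} = 7$)
$r = -37$ ($r = -33 - 4 = -37$)
$\left(r + c{\left(B{\left(5,-2 \right)} \right)}\right)^{2} = \left(-37 + 7\right)^{2} = \left(-30\right)^{2} = 900$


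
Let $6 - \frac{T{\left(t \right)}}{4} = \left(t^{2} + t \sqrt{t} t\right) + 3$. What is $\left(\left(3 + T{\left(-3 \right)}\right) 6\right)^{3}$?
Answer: $50907528 + 19945440 i \sqrt{3} \approx 5.0908 \cdot 10^{7} + 3.4546 \cdot 10^{7} i$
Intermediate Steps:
$T{\left(t \right)} = 12 - 4 t^{2} - 4 t^{\frac{5}{2}}$ ($T{\left(t \right)} = 24 - 4 \left(\left(t^{2} + t \sqrt{t} t\right) + 3\right) = 24 - 4 \left(\left(t^{2} + t^{\frac{3}{2}} t\right) + 3\right) = 24 - 4 \left(\left(t^{2} + t^{\frac{5}{2}}\right) + 3\right) = 24 - 4 \left(3 + t^{2} + t^{\frac{5}{2}}\right) = 24 - \left(12 + 4 t^{2} + 4 t^{\frac{5}{2}}\right) = 12 - 4 t^{2} - 4 t^{\frac{5}{2}}$)
$\left(\left(3 + T{\left(-3 \right)}\right) 6\right)^{3} = \left(\left(3 - \left(-12 + 36 + 36 i \sqrt{3}\right)\right) 6\right)^{3} = \left(\left(3 - \left(24 + 4 \cdot 9 i \sqrt{3}\right)\right) 6\right)^{3} = \left(\left(3 - \left(24 + 36 i \sqrt{3}\right)\right) 6\right)^{3} = \left(\left(-21 - 36 i \sqrt{3}\right) 6\right)^{3} = \left(-126 - 216 i \sqrt{3}\right)^{3}$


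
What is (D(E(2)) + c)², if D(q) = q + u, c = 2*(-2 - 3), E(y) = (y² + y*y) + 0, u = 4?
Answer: 4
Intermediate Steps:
E(y) = 2*y² (E(y) = (y² + y²) + 0 = 2*y² + 0 = 2*y²)
c = -10 (c = 2*(-5) = -10)
D(q) = 4 + q (D(q) = q + 4 = 4 + q)
(D(E(2)) + c)² = ((4 + 2*2²) - 10)² = ((4 + 2*4) - 10)² = ((4 + 8) - 10)² = (12 - 10)² = 2² = 4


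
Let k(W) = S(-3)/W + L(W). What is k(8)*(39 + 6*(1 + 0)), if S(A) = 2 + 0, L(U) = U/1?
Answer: 1485/4 ≈ 371.25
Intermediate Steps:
L(U) = U (L(U) = U*1 = U)
S(A) = 2
k(W) = W + 2/W (k(W) = 2/W + W = W + 2/W)
k(8)*(39 + 6*(1 + 0)) = (8 + 2/8)*(39 + 6*(1 + 0)) = (8 + 2*(⅛))*(39 + 6*1) = (8 + ¼)*(39 + 6) = (33/4)*45 = 1485/4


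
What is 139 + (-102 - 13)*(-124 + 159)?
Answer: -3886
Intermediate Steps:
139 + (-102 - 13)*(-124 + 159) = 139 - 115*35 = 139 - 4025 = -3886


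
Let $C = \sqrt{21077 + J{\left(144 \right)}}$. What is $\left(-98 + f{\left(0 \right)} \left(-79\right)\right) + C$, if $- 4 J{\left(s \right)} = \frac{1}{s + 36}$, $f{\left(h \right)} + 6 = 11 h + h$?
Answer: $376 + \frac{\sqrt{75877195}}{60} \approx 521.18$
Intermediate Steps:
$f{\left(h \right)} = -6 + 12 h$ ($f{\left(h \right)} = -6 + \left(11 h + h\right) = -6 + 12 h$)
$J{\left(s \right)} = - \frac{1}{4 \left(36 + s\right)}$ ($J{\left(s \right)} = - \frac{1}{4 \left(s + 36\right)} = - \frac{1}{4 \left(36 + s\right)}$)
$C = \frac{\sqrt{75877195}}{60}$ ($C = \sqrt{21077 - \frac{1}{144 + 4 \cdot 144}} = \sqrt{21077 - \frac{1}{144 + 576}} = \sqrt{21077 - \frac{1}{720}} = \sqrt{\frac{15175439}{720}} = \frac{\sqrt{75877195}}{60} \approx 145.18$)
$\left(-98 + f{\left(0 \right)} \left(-79\right)\right) + C = \left(-98 + \left(-6 + 12 \cdot 0\right) \left(-79\right)\right) + \frac{\sqrt{75877195}}{60} = \left(-98 + \left(-6 + 0\right) \left(-79\right)\right) + \frac{\sqrt{75877195}}{60} = \left(-98 - -474\right) + \frac{\sqrt{75877195}}{60} = \left(-98 + 474\right) + \frac{\sqrt{75877195}}{60} = 376 + \frac{\sqrt{75877195}}{60}$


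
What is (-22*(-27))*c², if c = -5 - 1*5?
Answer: 59400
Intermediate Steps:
c = -10 (c = -5 - 5 = -10)
(-22*(-27))*c² = -22*(-27)*(-10)² = 594*100 = 59400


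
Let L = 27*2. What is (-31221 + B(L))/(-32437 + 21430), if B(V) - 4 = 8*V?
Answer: 30785/11007 ≈ 2.7969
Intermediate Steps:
L = 54
B(V) = 4 + 8*V
(-31221 + B(L))/(-32437 + 21430) = (-31221 + (4 + 8*54))/(-32437 + 21430) = (-31221 + (4 + 432))/(-11007) = (-31221 + 436)*(-1/11007) = -30785*(-1/11007) = 30785/11007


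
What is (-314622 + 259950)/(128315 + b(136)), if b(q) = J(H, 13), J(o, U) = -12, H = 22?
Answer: -54672/128303 ≈ -0.42612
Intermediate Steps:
b(q) = -12
(-314622 + 259950)/(128315 + b(136)) = (-314622 + 259950)/(128315 - 12) = -54672/128303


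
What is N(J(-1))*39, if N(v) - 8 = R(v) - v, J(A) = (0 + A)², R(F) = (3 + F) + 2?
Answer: 507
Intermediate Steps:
R(F) = 5 + F
J(A) = A²
N(v) = 13 (N(v) = 8 + ((5 + v) - v) = 8 + 5 = 13)
N(J(-1))*39 = 13*39 = 507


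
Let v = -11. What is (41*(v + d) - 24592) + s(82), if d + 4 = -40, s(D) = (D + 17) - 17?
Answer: -26765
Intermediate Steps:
s(D) = D (s(D) = (17 + D) - 17 = D)
d = -44 (d = -4 - 40 = -44)
(41*(v + d) - 24592) + s(82) = (41*(-11 - 44) - 24592) + 82 = (41*(-55) - 24592) + 82 = (-2255 - 24592) + 82 = -26847 + 82 = -26765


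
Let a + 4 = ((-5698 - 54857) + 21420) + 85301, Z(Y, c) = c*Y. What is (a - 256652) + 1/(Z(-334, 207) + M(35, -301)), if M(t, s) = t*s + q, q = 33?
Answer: -16763423601/79640 ≈ -2.1049e+5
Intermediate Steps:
Z(Y, c) = Y*c
M(t, s) = 33 + s*t (M(t, s) = t*s + 33 = s*t + 33 = 33 + s*t)
a = 46162 (a = -4 + (((-5698 - 54857) + 21420) + 85301) = -4 + ((-60555 + 21420) + 85301) = -4 + (-39135 + 85301) = -4 + 46166 = 46162)
(a - 256652) + 1/(Z(-334, 207) + M(35, -301)) = (46162 - 256652) + 1/(-334*207 + (33 - 301*35)) = -210490 + 1/(-69138 + (33 - 10535)) = -210490 + 1/(-69138 - 10502) = -210490 + 1/(-79640) = -210490 - 1/79640 = -16763423601/79640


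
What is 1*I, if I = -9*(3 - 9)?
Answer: 54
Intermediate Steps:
I = 54 (I = -9*(-6) = 54)
1*I = 1*54 = 54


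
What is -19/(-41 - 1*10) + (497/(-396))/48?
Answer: 111935/323136 ≈ 0.34640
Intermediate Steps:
-19/(-41 - 1*10) + (497/(-396))/48 = -19/(-41 - 10) + (497*(-1/396))*(1/48) = -19/(-51) - 497/396*1/48 = -19*(-1/51) - 497/19008 = 19/51 - 497/19008 = 111935/323136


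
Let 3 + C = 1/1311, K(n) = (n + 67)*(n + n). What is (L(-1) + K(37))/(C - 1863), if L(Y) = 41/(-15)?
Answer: -50429363/12231625 ≈ -4.1229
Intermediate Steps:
K(n) = 2*n*(67 + n) (K(n) = (67 + n)*(2*n) = 2*n*(67 + n))
L(Y) = -41/15 (L(Y) = 41*(-1/15) = -41/15)
C = -3932/1311 (C = -3 + 1/1311 = -3932/1311 ≈ -2.9992)
(L(-1) + K(37))/(C - 1863) = (-41/15 + 2*37*(67 + 37))/(-3932/1311 - 1863) = (-41/15 + 2*37*104)/(-2446325/1311) = (-41/15 + 7696)*(-1311/2446325) = (115399/15)*(-1311/2446325) = -50429363/12231625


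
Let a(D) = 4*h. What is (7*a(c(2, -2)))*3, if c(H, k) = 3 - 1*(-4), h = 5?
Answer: 420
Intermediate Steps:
c(H, k) = 7 (c(H, k) = 3 + 4 = 7)
a(D) = 20 (a(D) = 4*5 = 20)
(7*a(c(2, -2)))*3 = (7*20)*3 = 140*3 = 420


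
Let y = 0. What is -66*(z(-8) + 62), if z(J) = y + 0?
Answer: -4092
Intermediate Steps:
z(J) = 0 (z(J) = 0 + 0 = 0)
-66*(z(-8) + 62) = -66*(0 + 62) = -66*62 = -4092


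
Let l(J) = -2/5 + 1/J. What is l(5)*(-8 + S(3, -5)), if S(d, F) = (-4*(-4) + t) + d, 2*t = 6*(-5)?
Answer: 4/5 ≈ 0.80000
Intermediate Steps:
t = -15 (t = (6*(-5))/2 = (1/2)*(-30) = -15)
S(d, F) = 1 + d (S(d, F) = (-4*(-4) - 15) + d = (16 - 15) + d = 1 + d)
l(J) = -2/5 + 1/J (l(J) = -2*1/5 + 1/J = -2/5 + 1/J)
l(5)*(-8 + S(3, -5)) = (-2/5 + 1/5)*(-8 + (1 + 3)) = (-2/5 + 1/5)*(-8 + 4) = -1/5*(-4) = 4/5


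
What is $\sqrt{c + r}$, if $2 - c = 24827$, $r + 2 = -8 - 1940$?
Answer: $15 i \sqrt{119} \approx 163.63 i$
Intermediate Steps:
$r = -1950$ ($r = -2 - 1948 = -1950$)
$c = -24825$ ($c = 2 - 24827 = -24825$)
$\sqrt{c + r} = \sqrt{-24825 - 1950} = \sqrt{-26775} = 15 i \sqrt{119}$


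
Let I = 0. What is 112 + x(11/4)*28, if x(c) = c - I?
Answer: 189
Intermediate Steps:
x(c) = c (x(c) = c - 1*0 = c + 0 = c)
112 + x(11/4)*28 = 112 + (11/4)*28 = 112 + 77 = 189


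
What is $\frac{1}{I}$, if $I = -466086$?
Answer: $- \frac{1}{466086} \approx -2.1455 \cdot 10^{-6}$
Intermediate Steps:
$\frac{1}{I} = \frac{1}{-466086} = - \frac{1}{466086}$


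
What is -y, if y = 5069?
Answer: -5069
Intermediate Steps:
-y = -1*5069 = -5069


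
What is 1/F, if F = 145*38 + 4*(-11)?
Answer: 1/5466 ≈ 0.00018295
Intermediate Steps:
F = 5466 (F = 5510 - 44 = 5466)
1/F = 1/5466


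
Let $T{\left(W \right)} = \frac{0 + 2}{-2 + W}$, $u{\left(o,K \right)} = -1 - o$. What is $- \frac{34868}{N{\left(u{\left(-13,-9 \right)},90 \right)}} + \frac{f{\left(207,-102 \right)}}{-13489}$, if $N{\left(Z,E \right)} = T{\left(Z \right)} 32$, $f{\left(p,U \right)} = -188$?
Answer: $- \frac{12508863}{2296} \approx -5448.1$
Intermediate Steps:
$T{\left(W \right)} = \frac{2}{-2 + W}$
$N{\left(Z,E \right)} = \frac{64}{-2 + Z}$ ($N{\left(Z,E \right)} = \frac{2}{-2 + Z} 32 = \frac{64}{-2 + Z}$)
$- \frac{34868}{N{\left(u{\left(-13,-9 \right)},90 \right)}} + \frac{f{\left(207,-102 \right)}}{-13489} = - \frac{34868}{64 \frac{1}{-2 - -12}} - \frac{188}{-13489} = - \frac{34868}{64 \frac{1}{-2 + \left(-1 + 13\right)}} - - \frac{4}{287} = - \frac{34868}{64 \frac{1}{-2 + 12}} + \frac{4}{287} = - \frac{34868}{64 \cdot \frac{1}{10}} + \frac{4}{287} = - \frac{34868}{\frac{32}{5}} + \frac{4}{287} = \left(-34868\right) \frac{5}{32} + \frac{4}{287} = - \frac{43585}{8} + \frac{4}{287} = - \frac{12508863}{2296}$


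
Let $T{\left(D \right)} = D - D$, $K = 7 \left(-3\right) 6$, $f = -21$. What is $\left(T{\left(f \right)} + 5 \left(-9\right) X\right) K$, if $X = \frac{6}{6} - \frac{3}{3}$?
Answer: $0$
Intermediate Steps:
$K = -126$ ($K = \left(-21\right) 6 = -126$)
$X = 0$ ($X = 6 \cdot \frac{1}{6} - 1 = 1 - 1 = 0$)
$T{\left(D \right)} = 0$
$\left(T{\left(f \right)} + 5 \left(-9\right) X\right) K = \left(0 + 5 \left(-9\right) 0\right) \left(-126\right) = \left(0 - 0\right) \left(-126\right) = \left(0 + 0\right) \left(-126\right) = 0 \left(-126\right) = 0$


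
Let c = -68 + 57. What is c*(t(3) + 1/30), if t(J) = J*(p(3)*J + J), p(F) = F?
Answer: -11891/30 ≈ -396.37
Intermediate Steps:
c = -11
t(J) = 4*J**2 (t(J) = J*(3*J + J) = J*(4*J) = 4*J**2)
c*(t(3) + 1/30) = -11*(4*3**2 + 1/30) = -11*(4*9 + 1/30) = -11*(36 + 1/30) = -11*1081/30 = -11891/30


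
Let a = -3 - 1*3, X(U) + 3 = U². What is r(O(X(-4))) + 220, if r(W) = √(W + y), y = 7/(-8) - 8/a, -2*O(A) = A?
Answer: 220 + I*√870/12 ≈ 220.0 + 2.458*I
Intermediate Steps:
X(U) = -3 + U²
O(A) = -A/2
a = -6 (a = -3 - 3 = -6)
y = 11/24 (y = 7/(-8) - 8/(-6) = 7*(-⅛) - 8*(-⅙) = -7/8 + 4/3 = 11/24 ≈ 0.45833)
r(W) = √(11/24 + W) (r(W) = √(W + 11/24) = √(11/24 + W))
r(O(X(-4))) + 220 = √(66 + 144*(-(-3 + (-4)²)/2))/12 + 220 = √(66 + 144*(-(-3 + 16)/2))/12 + 220 = √(66 + 144*(-½*13))/12 + 220 = √(66 + 144*(-13/2))/12 + 220 = √(66 - 936)/12 + 220 = √(-870)/12 + 220 = (I*√870)/12 + 220 = I*√870/12 + 220 = 220 + I*√870/12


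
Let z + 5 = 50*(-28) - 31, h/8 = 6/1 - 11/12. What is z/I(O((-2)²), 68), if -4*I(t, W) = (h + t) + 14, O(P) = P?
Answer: 1077/11 ≈ 97.909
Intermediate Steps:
h = 122/3 (h = 8*(6/1 - 11/12) = 8*(6*1 - 11*1/12) = 8*(6 - 11/12) = 8*(61/12) = 122/3 ≈ 40.667)
I(t, W) = -41/3 - t/4 (I(t, W) = -((122/3 + t) + 14)/4 = -(164/3 + t)/4 = -41/3 - t/4)
z = -1436 (z = -5 + (50*(-28) - 31) = -5 + (-1400 - 31) = -5 - 1431 = -1436)
z/I(O((-2)²), 68) = -1436/(-41/3 - ¼*(-2)²) = -1436/(-41/3 - ¼*4) = -1436/(-41/3 - 1) = -1436/(-44/3) = -1436*(-3/44) = 1077/11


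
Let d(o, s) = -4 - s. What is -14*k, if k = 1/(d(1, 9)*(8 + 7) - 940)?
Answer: 14/1135 ≈ 0.012335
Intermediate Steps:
k = -1/1135 (k = 1/((-4 - 1*9)*(8 + 7) - 940) = 1/((-4 - 9)*15 - 940) = 1/(-13*15 - 940) = 1/(-195 - 940) = 1/(-1135) = -1/1135 ≈ -0.00088106)
-14*k = -14*(-1/1135) = 14/1135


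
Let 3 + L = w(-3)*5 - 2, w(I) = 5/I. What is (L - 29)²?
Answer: 16129/9 ≈ 1792.1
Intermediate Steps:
L = -40/3 (L = -3 + ((5/(-3))*5 - 2) = -3 + ((5*(-⅓))*5 - 2) = -3 + (-5/3*5 - 2) = -3 + (-25/3 - 2) = -3 - 31/3 = -40/3 ≈ -13.333)
(L - 29)² = (-40/3 - 29)² = (-127/3)² = 16129/9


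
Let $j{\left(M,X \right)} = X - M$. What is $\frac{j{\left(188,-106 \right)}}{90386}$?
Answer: $- \frac{147}{45193} \approx -0.0032527$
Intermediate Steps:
$\frac{j{\left(188,-106 \right)}}{90386} = \frac{-106 - 188}{90386} = \left(-106 - 188\right) \frac{1}{90386} = \left(-294\right) \frac{1}{90386} = - \frac{147}{45193}$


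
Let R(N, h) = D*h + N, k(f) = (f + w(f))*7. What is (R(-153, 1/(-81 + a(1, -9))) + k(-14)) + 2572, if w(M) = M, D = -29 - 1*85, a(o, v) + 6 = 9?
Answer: 28918/13 ≈ 2224.5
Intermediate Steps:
a(o, v) = 3 (a(o, v) = -6 + 9 = 3)
D = -114 (D = -29 - 85 = -114)
k(f) = 14*f (k(f) = (f + f)*7 = (2*f)*7 = 14*f)
R(N, h) = N - 114*h (R(N, h) = -114*h + N = N - 114*h)
(R(-153, 1/(-81 + a(1, -9))) + k(-14)) + 2572 = ((-153 - 114/(-81 + 3)) + 14*(-14)) + 2572 = ((-153 - 114/(-78)) - 196) + 2572 = ((-153 - 114*(-1/78)) - 196) + 2572 = ((-153 + 19/13) - 196) + 2572 = (-1970/13 - 196) + 2572 = -4518/13 + 2572 = 28918/13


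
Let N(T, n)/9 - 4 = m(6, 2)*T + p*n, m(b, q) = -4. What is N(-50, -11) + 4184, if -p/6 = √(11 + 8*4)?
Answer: 6020 + 594*√43 ≈ 9915.1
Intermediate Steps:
p = -6*√43 (p = -6*√(11 + 8*4) = -6*√(11 + 32) = -6*√43 ≈ -39.345)
N(T, n) = 36 - 36*T - 54*n*√43 (N(T, n) = 36 + 9*(-4*T + (-6*√43)*n) = 36 + 9*(-4*T - 6*n*√43) = 36 + (-36*T - 54*n*√43) = 36 - 36*T - 54*n*√43)
N(-50, -11) + 4184 = (36 - 36*(-50) - 54*(-11)*√43) + 4184 = (36 + 1800 + 594*√43) + 4184 = (1836 + 594*√43) + 4184 = 6020 + 594*√43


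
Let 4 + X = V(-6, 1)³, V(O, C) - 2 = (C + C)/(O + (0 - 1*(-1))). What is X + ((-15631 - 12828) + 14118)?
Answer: -1792613/125 ≈ -14341.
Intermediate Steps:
V(O, C) = 2 + 2*C/(1 + O) (V(O, C) = 2 + (C + C)/(O + (0 - 1*(-1))) = 2 + (2*C)/(O + (0 + 1)) = 2 + (2*C)/(O + 1) = 2 + (2*C)/(1 + O) = 2 + 2*C/(1 + O))
X = 12/125 (X = -4 + (2*(1 + 1 - 6)/(1 - 6))³ = -4 + (2*(-4)/(-5))³ = -4 + (2*(-⅕)*(-4))³ = -4 + (8/5)³ = -4 + 512/125 = 12/125 ≈ 0.096000)
X + ((-15631 - 12828) + 14118) = 12/125 + ((-15631 - 12828) + 14118) = 12/125 + (-28459 + 14118) = 12/125 - 14341 = -1792613/125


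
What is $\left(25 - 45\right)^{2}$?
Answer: $400$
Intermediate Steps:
$\left(25 - 45\right)^{2} = \left(-20\right)^{2} = 400$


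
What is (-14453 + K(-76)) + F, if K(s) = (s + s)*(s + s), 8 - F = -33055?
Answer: 41714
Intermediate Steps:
F = 33063 (F = 8 - 1*(-33055) = 8 + 33055 = 33063)
K(s) = 4*s² (K(s) = (2*s)*(2*s) = 4*s²)
(-14453 + K(-76)) + F = (-14453 + 4*(-76)²) + 33063 = (-14453 + 4*5776) + 33063 = (-14453 + 23104) + 33063 = 8651 + 33063 = 41714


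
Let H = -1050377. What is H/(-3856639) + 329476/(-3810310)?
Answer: 10269142841/55244323865 ≈ 0.18589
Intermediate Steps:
H/(-3856639) + 329476/(-3810310) = -1050377/(-3856639) + 329476/(-3810310) = -1050377*(-1/3856639) + 329476*(-1/3810310) = 55283/202981 - 23534/272165 = 10269142841/55244323865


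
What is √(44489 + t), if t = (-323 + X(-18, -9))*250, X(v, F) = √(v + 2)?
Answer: √(-36261 + 1000*I) ≈ 2.625 + 190.44*I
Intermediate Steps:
X(v, F) = √(2 + v)
t = -80750 + 1000*I (t = (-323 + √(2 - 18))*250 = (-323 + √(-16))*250 = (-323 + 4*I)*250 = -80750 + 1000*I ≈ -80750.0 + 1000.0*I)
√(44489 + t) = √(44489 + (-80750 + 1000*I)) = √(-36261 + 1000*I)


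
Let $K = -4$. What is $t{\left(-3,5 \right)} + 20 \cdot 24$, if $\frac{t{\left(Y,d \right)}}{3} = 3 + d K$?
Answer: $429$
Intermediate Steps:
$t{\left(Y,d \right)} = 9 - 12 d$ ($t{\left(Y,d \right)} = 3 \left(3 + d \left(-4\right)\right) = 3 \left(3 - 4 d\right) = 9 - 12 d$)
$t{\left(-3,5 \right)} + 20 \cdot 24 = \left(9 - 60\right) + 20 \cdot 24 = \left(9 - 60\right) + 480 = -51 + 480 = 429$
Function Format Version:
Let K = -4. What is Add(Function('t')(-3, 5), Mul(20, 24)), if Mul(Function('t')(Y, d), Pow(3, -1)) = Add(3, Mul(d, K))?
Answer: 429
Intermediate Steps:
Function('t')(Y, d) = Add(9, Mul(-12, d)) (Function('t')(Y, d) = Mul(3, Add(3, Mul(d, -4))) = Mul(3, Add(3, Mul(-4, d))) = Add(9, Mul(-12, d)))
Add(Function('t')(-3, 5), Mul(20, 24)) = Add(Add(9, Mul(-12, 5)), Mul(20, 24)) = Add(Add(9, -60), 480) = Add(-51, 480) = 429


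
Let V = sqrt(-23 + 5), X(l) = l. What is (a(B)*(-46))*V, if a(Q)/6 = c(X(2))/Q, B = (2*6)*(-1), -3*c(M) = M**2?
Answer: -92*I*sqrt(2) ≈ -130.11*I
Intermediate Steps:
c(M) = -M**2/3
B = -12 (B = 12*(-1) = -12)
V = 3*I*sqrt(2) (V = sqrt(-18) = 3*I*sqrt(2) ≈ 4.2426*I)
a(Q) = -8/Q (a(Q) = 6*((-1/3*2**2)/Q) = 6*((-1/3*4)/Q) = 6*(-4/(3*Q)) = -8/Q)
(a(B)*(-46))*V = (-8/(-12)*(-46))*(3*I*sqrt(2)) = (-8*(-1/12)*(-46))*(3*I*sqrt(2)) = ((2/3)*(-46))*(3*I*sqrt(2)) = -92*I*sqrt(2)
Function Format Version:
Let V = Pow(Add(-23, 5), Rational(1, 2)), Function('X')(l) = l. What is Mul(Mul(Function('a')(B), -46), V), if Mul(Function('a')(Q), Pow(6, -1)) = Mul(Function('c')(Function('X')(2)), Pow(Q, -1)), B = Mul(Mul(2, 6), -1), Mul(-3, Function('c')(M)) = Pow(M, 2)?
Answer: Mul(-92, I, Pow(2, Rational(1, 2))) ≈ Mul(-130.11, I)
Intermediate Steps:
Function('c')(M) = Mul(Rational(-1, 3), Pow(M, 2))
B = -12 (B = Mul(12, -1) = -12)
V = Mul(3, I, Pow(2, Rational(1, 2))) (V = Pow(-18, Rational(1, 2)) = Mul(3, I, Pow(2, Rational(1, 2))) ≈ Mul(4.2426, I))
Function('a')(Q) = Mul(-8, Pow(Q, -1)) (Function('a')(Q) = Mul(6, Mul(Mul(Rational(-1, 3), Pow(2, 2)), Pow(Q, -1))) = Mul(6, Mul(Mul(Rational(-1, 3), 4), Pow(Q, -1))) = Mul(6, Mul(Rational(-4, 3), Pow(Q, -1))) = Mul(-8, Pow(Q, -1)))
Mul(Mul(Function('a')(B), -46), V) = Mul(Mul(Mul(-8, Pow(-12, -1)), -46), Mul(3, I, Pow(2, Rational(1, 2)))) = Mul(Mul(Mul(-8, Rational(-1, 12)), -46), Mul(3, I, Pow(2, Rational(1, 2)))) = Mul(Mul(Rational(2, 3), -46), Mul(3, I, Pow(2, Rational(1, 2)))) = Mul(Rational(-92, 3), Mul(3, I, Pow(2, Rational(1, 2)))) = Mul(-92, I, Pow(2, Rational(1, 2)))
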